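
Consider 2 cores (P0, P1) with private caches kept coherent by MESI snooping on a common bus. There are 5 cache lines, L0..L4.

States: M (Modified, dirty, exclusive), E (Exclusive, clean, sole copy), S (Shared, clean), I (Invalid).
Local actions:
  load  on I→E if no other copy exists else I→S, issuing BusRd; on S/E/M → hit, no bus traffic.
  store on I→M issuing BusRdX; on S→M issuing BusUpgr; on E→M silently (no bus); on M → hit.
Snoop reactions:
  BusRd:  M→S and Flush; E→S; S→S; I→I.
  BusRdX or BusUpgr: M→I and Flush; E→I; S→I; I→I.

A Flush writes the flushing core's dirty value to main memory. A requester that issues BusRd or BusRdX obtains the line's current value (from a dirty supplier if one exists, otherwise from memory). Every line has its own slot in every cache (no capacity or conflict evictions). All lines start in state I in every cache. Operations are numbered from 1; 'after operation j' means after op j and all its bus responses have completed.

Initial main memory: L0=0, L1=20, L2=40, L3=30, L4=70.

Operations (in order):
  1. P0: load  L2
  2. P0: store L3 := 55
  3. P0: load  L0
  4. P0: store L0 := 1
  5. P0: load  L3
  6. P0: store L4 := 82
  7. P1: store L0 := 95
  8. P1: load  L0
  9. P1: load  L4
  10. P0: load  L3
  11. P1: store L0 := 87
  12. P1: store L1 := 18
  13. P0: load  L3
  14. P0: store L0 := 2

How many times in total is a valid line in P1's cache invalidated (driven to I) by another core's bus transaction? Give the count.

1. P0: load  L2  bus=[BusRd]  L2: P0=E P1=I  mem[L2]=40
2. P0: store L3 := 55  bus=[BusRdX]  L3: P0=M P1=I  mem[L3]=30
3. P0: load  L0  bus=[BusRd]  L0: P0=E P1=I  mem[L0]=0
4. P0: store L0 := 1  bus=[-]  L0: P0=M P1=I  mem[L0]=0
5. P0: load  L3  bus=[-]  L3: P0=M P1=I  mem[L3]=30
6. P0: store L4 := 82  bus=[BusRdX]  L4: P0=M P1=I  mem[L4]=70
7. P1: store L0 := 95  bus=[BusRdX,Flush]  L0: P0=I P1=M  mem[L0]=1
8. P1: load  L0  bus=[-]  L0: P0=I P1=M  mem[L0]=1
9. P1: load  L4  bus=[BusRd,Flush]  L4: P0=S P1=S  mem[L4]=82
10. P0: load  L3  bus=[-]  L3: P0=M P1=I  mem[L3]=30
11. P1: store L0 := 87  bus=[-]  L0: P0=I P1=M  mem[L0]=1
12. P1: store L1 := 18  bus=[BusRdX]  L1: P0=I P1=M  mem[L1]=20
13. P0: load  L3  bus=[-]  L3: P0=M P1=I  mem[L3]=30
14. P0: store L0 := 2  bus=[BusRdX,Flush]  L0: P0=M P1=I  mem[L0]=87

invalidations = 1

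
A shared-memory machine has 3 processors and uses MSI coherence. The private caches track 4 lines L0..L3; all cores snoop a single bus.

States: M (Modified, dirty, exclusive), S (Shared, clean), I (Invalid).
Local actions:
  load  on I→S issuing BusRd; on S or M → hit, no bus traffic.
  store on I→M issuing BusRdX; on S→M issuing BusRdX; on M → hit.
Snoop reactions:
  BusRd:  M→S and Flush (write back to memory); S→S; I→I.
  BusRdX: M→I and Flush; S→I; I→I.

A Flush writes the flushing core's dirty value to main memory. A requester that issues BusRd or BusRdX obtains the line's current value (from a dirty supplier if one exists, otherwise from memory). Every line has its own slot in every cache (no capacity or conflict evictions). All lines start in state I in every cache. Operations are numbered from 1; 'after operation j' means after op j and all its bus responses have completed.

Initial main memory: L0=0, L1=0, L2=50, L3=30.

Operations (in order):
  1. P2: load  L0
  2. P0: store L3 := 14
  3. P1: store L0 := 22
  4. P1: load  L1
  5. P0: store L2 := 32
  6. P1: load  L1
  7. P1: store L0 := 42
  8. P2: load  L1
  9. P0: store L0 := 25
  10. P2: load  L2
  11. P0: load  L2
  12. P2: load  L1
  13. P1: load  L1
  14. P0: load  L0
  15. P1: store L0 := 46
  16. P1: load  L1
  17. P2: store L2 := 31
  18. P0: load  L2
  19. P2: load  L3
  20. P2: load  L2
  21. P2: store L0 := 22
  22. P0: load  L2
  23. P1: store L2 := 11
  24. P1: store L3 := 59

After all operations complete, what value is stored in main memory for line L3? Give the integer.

memory[L3] = 14

1. P2: load  L0  bus=[BusRd]  L0: P0=I P1=I P2=S  mem[L0]=0
2. P0: store L3 := 14  bus=[BusRdX]  L3: P0=M P1=I P2=I  mem[L3]=30
3. P1: store L0 := 22  bus=[BusRdX]  L0: P0=I P1=M P2=I  mem[L0]=0
4. P1: load  L1  bus=[BusRd]  L1: P0=I P1=S P2=I  mem[L1]=0
5. P0: store L2 := 32  bus=[BusRdX]  L2: P0=M P1=I P2=I  mem[L2]=50
6. P1: load  L1  bus=[-]  L1: P0=I P1=S P2=I  mem[L1]=0
7. P1: store L0 := 42  bus=[-]  L0: P0=I P1=M P2=I  mem[L0]=0
8. P2: load  L1  bus=[BusRd]  L1: P0=I P1=S P2=S  mem[L1]=0
9. P0: store L0 := 25  bus=[BusRdX,Flush]  L0: P0=M P1=I P2=I  mem[L0]=42
10. P2: load  L2  bus=[BusRd,Flush]  L2: P0=S P1=I P2=S  mem[L2]=32
11. P0: load  L2  bus=[-]  L2: P0=S P1=I P2=S  mem[L2]=32
12. P2: load  L1  bus=[-]  L1: P0=I P1=S P2=S  mem[L1]=0
13. P1: load  L1  bus=[-]  L1: P0=I P1=S P2=S  mem[L1]=0
14. P0: load  L0  bus=[-]  L0: P0=M P1=I P2=I  mem[L0]=42
15. P1: store L0 := 46  bus=[BusRdX,Flush]  L0: P0=I P1=M P2=I  mem[L0]=25
16. P1: load  L1  bus=[-]  L1: P0=I P1=S P2=S  mem[L1]=0
17. P2: store L2 := 31  bus=[BusRdX]  L2: P0=I P1=I P2=M  mem[L2]=32
18. P0: load  L2  bus=[BusRd,Flush]  L2: P0=S P1=I P2=S  mem[L2]=31
19. P2: load  L3  bus=[BusRd,Flush]  L3: P0=S P1=I P2=S  mem[L3]=14
20. P2: load  L2  bus=[-]  L2: P0=S P1=I P2=S  mem[L2]=31
21. P2: store L0 := 22  bus=[BusRdX,Flush]  L0: P0=I P1=I P2=M  mem[L0]=46
22. P0: load  L2  bus=[-]  L2: P0=S P1=I P2=S  mem[L2]=31
23. P1: store L2 := 11  bus=[BusRdX]  L2: P0=I P1=M P2=I  mem[L2]=31
24. P1: store L3 := 59  bus=[BusRdX]  L3: P0=I P1=M P2=I  mem[L3]=14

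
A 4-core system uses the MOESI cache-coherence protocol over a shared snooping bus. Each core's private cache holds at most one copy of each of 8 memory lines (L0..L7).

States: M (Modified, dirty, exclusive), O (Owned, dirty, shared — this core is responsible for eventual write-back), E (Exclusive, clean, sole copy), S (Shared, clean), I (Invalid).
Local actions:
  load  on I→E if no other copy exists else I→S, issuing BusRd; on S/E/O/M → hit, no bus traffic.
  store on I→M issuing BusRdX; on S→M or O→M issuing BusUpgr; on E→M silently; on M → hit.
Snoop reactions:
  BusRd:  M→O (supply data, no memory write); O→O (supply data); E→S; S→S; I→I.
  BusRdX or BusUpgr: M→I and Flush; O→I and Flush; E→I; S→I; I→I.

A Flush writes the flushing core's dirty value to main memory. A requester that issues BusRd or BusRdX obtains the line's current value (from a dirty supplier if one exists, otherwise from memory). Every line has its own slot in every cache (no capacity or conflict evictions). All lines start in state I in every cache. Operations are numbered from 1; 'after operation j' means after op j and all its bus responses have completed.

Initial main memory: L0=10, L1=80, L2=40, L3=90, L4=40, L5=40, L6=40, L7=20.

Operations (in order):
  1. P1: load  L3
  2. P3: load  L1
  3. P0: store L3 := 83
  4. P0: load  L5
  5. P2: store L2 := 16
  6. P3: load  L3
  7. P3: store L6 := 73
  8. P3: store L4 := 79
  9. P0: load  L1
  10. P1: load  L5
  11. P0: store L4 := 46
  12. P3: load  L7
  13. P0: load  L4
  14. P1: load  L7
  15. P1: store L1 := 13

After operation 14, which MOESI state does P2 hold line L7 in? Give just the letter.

state = I

  op1 P1: load  L3 → I/E/I/I on L3; bus BusRd; mem=90
  op2 P3: load  L1 → I/I/I/E on L1; bus BusRd; mem=80
  op3 P0: store L3 := 83 → M/I/I/I on L3; bus BusRdX; mem=90
  op4 P0: load  L5 → E/I/I/I on L5; bus BusRd; mem=40
  op5 P2: store L2 := 16 → I/I/M/I on L2; bus BusRdX; mem=40
  op6 P3: load  L3 → O/I/I/S on L3; bus BusRd; mem=90
  op7 P3: store L6 := 73 → I/I/I/M on L6; bus BusRdX; mem=40
  op8 P3: store L4 := 79 → I/I/I/M on L4; bus BusRdX; mem=40
  op9 P0: load  L1 → S/I/I/S on L1; bus BusRd; mem=80
  op10 P1: load  L5 → S/S/I/I on L5; bus BusRd; mem=40
  op11 P0: store L4 := 46 → M/I/I/I on L4; bus BusRdX Flush; mem=79
  op12 P3: load  L7 → I/I/I/E on L7; bus BusRd; mem=20
  op13 P0: load  L4 → M/I/I/I on L4; bus (none); mem=79
  op14 P1: load  L7 → I/S/I/S on L7; bus BusRd; mem=20
  op15 P1: store L1 := 13 → I/M/I/I on L1; bus BusRdX; mem=80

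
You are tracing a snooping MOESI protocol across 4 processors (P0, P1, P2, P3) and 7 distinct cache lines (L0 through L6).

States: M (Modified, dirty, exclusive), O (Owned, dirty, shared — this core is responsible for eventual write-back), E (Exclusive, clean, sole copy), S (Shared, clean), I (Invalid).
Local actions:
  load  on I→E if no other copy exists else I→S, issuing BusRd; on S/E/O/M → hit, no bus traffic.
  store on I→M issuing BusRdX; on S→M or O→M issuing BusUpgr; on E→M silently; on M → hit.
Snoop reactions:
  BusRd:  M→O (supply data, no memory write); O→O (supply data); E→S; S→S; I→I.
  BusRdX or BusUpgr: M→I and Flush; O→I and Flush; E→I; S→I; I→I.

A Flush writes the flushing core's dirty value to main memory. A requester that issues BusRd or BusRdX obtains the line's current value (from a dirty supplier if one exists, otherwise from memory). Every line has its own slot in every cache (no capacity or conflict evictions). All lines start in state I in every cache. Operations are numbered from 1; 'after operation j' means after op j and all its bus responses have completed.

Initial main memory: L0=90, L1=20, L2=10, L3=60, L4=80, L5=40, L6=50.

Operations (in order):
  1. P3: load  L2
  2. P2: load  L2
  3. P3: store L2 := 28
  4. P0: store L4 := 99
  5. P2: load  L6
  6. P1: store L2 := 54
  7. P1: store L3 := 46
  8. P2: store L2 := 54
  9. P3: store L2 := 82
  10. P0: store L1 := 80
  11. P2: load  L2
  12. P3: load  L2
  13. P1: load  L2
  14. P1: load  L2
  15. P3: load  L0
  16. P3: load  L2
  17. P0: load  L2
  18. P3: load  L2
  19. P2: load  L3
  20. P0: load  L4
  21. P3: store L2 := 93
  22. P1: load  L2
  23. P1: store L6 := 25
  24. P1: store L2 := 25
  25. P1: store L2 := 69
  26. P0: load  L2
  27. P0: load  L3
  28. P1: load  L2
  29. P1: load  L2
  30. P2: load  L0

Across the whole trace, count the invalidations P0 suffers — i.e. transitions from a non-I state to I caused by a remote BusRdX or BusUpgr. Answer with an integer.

invalidations = 1

1. P3: load  L2  bus=[BusRd]  L2: P0=I P1=I P2=I P3=E  mem[L2]=10
2. P2: load  L2  bus=[BusRd]  L2: P0=I P1=I P2=S P3=S  mem[L2]=10
3. P3: store L2 := 28  bus=[BusUpgr]  L2: P0=I P1=I P2=I P3=M  mem[L2]=10
4. P0: store L4 := 99  bus=[BusRdX]  L4: P0=M P1=I P2=I P3=I  mem[L4]=80
5. P2: load  L6  bus=[BusRd]  L6: P0=I P1=I P2=E P3=I  mem[L6]=50
6. P1: store L2 := 54  bus=[BusRdX,Flush]  L2: P0=I P1=M P2=I P3=I  mem[L2]=28
7. P1: store L3 := 46  bus=[BusRdX]  L3: P0=I P1=M P2=I P3=I  mem[L3]=60
8. P2: store L2 := 54  bus=[BusRdX,Flush]  L2: P0=I P1=I P2=M P3=I  mem[L2]=54
9. P3: store L2 := 82  bus=[BusRdX,Flush]  L2: P0=I P1=I P2=I P3=M  mem[L2]=54
10. P0: store L1 := 80  bus=[BusRdX]  L1: P0=M P1=I P2=I P3=I  mem[L1]=20
11. P2: load  L2  bus=[BusRd]  L2: P0=I P1=I P2=S P3=O  mem[L2]=54
12. P3: load  L2  bus=[-]  L2: P0=I P1=I P2=S P3=O  mem[L2]=54
13. P1: load  L2  bus=[BusRd]  L2: P0=I P1=S P2=S P3=O  mem[L2]=54
14. P1: load  L2  bus=[-]  L2: P0=I P1=S P2=S P3=O  mem[L2]=54
15. P3: load  L0  bus=[BusRd]  L0: P0=I P1=I P2=I P3=E  mem[L0]=90
16. P3: load  L2  bus=[-]  L2: P0=I P1=S P2=S P3=O  mem[L2]=54
17. P0: load  L2  bus=[BusRd]  L2: P0=S P1=S P2=S P3=O  mem[L2]=54
18. P3: load  L2  bus=[-]  L2: P0=S P1=S P2=S P3=O  mem[L2]=54
19. P2: load  L3  bus=[BusRd]  L3: P0=I P1=O P2=S P3=I  mem[L3]=60
20. P0: load  L4  bus=[-]  L4: P0=M P1=I P2=I P3=I  mem[L4]=80
21. P3: store L2 := 93  bus=[BusUpgr]  L2: P0=I P1=I P2=I P3=M  mem[L2]=54
22. P1: load  L2  bus=[BusRd]  L2: P0=I P1=S P2=I P3=O  mem[L2]=54
23. P1: store L6 := 25  bus=[BusRdX]  L6: P0=I P1=M P2=I P3=I  mem[L6]=50
24. P1: store L2 := 25  bus=[BusUpgr,Flush]  L2: P0=I P1=M P2=I P3=I  mem[L2]=93
25. P1: store L2 := 69  bus=[-]  L2: P0=I P1=M P2=I P3=I  mem[L2]=93
26. P0: load  L2  bus=[BusRd]  L2: P0=S P1=O P2=I P3=I  mem[L2]=93
27. P0: load  L3  bus=[BusRd]  L3: P0=S P1=O P2=S P3=I  mem[L3]=60
28. P1: load  L2  bus=[-]  L2: P0=S P1=O P2=I P3=I  mem[L2]=93
29. P1: load  L2  bus=[-]  L2: P0=S P1=O P2=I P3=I  mem[L2]=93
30. P2: load  L0  bus=[BusRd]  L0: P0=I P1=I P2=S P3=S  mem[L0]=90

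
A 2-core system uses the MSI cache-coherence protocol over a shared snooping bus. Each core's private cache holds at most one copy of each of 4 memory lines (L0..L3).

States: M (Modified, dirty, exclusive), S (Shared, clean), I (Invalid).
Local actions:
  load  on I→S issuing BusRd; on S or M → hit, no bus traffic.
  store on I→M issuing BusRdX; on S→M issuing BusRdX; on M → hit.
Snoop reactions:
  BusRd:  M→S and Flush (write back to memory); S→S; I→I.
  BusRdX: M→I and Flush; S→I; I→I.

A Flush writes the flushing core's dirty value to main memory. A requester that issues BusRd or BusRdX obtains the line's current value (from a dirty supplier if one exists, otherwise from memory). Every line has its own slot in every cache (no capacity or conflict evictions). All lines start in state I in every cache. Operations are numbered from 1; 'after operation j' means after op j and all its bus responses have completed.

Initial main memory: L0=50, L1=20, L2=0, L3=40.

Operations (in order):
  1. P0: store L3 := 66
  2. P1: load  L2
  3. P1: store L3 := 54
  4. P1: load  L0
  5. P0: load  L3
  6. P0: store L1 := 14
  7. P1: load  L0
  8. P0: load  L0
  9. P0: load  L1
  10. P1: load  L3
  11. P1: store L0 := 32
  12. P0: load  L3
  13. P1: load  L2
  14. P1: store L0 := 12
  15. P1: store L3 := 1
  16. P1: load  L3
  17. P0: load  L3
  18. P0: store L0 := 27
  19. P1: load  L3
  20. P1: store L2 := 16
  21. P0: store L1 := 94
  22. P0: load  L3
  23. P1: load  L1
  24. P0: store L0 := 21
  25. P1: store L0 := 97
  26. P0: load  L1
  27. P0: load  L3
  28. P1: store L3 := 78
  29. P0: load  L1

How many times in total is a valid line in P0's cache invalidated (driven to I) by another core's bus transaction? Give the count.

invalidations = 5

1. P0: store L3 := 66  bus=[BusRdX]  L3: P0=M P1=I  mem[L3]=40
2. P1: load  L2  bus=[BusRd]  L2: P0=I P1=S  mem[L2]=0
3. P1: store L3 := 54  bus=[BusRdX,Flush]  L3: P0=I P1=M  mem[L3]=66
4. P1: load  L0  bus=[BusRd]  L0: P0=I P1=S  mem[L0]=50
5. P0: load  L3  bus=[BusRd,Flush]  L3: P0=S P1=S  mem[L3]=54
6. P0: store L1 := 14  bus=[BusRdX]  L1: P0=M P1=I  mem[L1]=20
7. P1: load  L0  bus=[-]  L0: P0=I P1=S  mem[L0]=50
8. P0: load  L0  bus=[BusRd]  L0: P0=S P1=S  mem[L0]=50
9. P0: load  L1  bus=[-]  L1: P0=M P1=I  mem[L1]=20
10. P1: load  L3  bus=[-]  L3: P0=S P1=S  mem[L3]=54
11. P1: store L0 := 32  bus=[BusRdX]  L0: P0=I P1=M  mem[L0]=50
12. P0: load  L3  bus=[-]  L3: P0=S P1=S  mem[L3]=54
13. P1: load  L2  bus=[-]  L2: P0=I P1=S  mem[L2]=0
14. P1: store L0 := 12  bus=[-]  L0: P0=I P1=M  mem[L0]=50
15. P1: store L3 := 1  bus=[BusRdX]  L3: P0=I P1=M  mem[L3]=54
16. P1: load  L3  bus=[-]  L3: P0=I P1=M  mem[L3]=54
17. P0: load  L3  bus=[BusRd,Flush]  L3: P0=S P1=S  mem[L3]=1
18. P0: store L0 := 27  bus=[BusRdX,Flush]  L0: P0=M P1=I  mem[L0]=12
19. P1: load  L3  bus=[-]  L3: P0=S P1=S  mem[L3]=1
20. P1: store L2 := 16  bus=[BusRdX]  L2: P0=I P1=M  mem[L2]=0
21. P0: store L1 := 94  bus=[-]  L1: P0=M P1=I  mem[L1]=20
22. P0: load  L3  bus=[-]  L3: P0=S P1=S  mem[L3]=1
23. P1: load  L1  bus=[BusRd,Flush]  L1: P0=S P1=S  mem[L1]=94
24. P0: store L0 := 21  bus=[-]  L0: P0=M P1=I  mem[L0]=12
25. P1: store L0 := 97  bus=[BusRdX,Flush]  L0: P0=I P1=M  mem[L0]=21
26. P0: load  L1  bus=[-]  L1: P0=S P1=S  mem[L1]=94
27. P0: load  L3  bus=[-]  L3: P0=S P1=S  mem[L3]=1
28. P1: store L3 := 78  bus=[BusRdX]  L3: P0=I P1=M  mem[L3]=1
29. P0: load  L1  bus=[-]  L1: P0=S P1=S  mem[L1]=94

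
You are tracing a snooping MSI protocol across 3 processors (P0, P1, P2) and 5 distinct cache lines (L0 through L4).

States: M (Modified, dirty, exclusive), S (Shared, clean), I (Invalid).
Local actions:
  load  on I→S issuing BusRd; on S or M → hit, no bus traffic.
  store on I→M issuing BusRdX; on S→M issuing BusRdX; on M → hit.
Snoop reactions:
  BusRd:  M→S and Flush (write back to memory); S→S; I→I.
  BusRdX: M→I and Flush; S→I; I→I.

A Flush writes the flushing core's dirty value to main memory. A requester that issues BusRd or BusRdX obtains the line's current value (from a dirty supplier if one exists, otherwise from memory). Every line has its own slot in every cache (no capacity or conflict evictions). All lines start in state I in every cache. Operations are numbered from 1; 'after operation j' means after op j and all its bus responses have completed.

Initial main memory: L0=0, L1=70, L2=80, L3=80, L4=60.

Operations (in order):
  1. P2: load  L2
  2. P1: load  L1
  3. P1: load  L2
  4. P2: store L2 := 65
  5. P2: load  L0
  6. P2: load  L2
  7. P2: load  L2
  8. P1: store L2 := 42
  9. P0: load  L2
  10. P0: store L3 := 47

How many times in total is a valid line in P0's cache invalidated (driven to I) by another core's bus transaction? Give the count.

[1] P2: load  L2 | P0:I, P1:I, P2:S(80) | bus: BusRd
[2] P1: load  L1 | P0:I, P1:S(70), P2:I | bus: BusRd
[3] P1: load  L2 | P0:I, P1:S(80), P2:S(80) | bus: BusRd
[4] P2: store L2 := 65 | P0:I, P1:I, P2:M(65) | bus: BusRdX
[5] P2: load  L0 | P0:I, P1:I, P2:S(0) | bus: BusRd
[6] P2: load  L2 | P0:I, P1:I, P2:M(65) | bus: none
[7] P2: load  L2 | P0:I, P1:I, P2:M(65) | bus: none
[8] P1: store L2 := 42 | P0:I, P1:M(42), P2:I | bus: BusRdX,Flush
[9] P0: load  L2 | P0:S(42), P1:S(42), P2:I | bus: BusRd,Flush
[10] P0: store L3 := 47 | P0:M(47), P1:I, P2:I | bus: BusRdX

invalidations = 0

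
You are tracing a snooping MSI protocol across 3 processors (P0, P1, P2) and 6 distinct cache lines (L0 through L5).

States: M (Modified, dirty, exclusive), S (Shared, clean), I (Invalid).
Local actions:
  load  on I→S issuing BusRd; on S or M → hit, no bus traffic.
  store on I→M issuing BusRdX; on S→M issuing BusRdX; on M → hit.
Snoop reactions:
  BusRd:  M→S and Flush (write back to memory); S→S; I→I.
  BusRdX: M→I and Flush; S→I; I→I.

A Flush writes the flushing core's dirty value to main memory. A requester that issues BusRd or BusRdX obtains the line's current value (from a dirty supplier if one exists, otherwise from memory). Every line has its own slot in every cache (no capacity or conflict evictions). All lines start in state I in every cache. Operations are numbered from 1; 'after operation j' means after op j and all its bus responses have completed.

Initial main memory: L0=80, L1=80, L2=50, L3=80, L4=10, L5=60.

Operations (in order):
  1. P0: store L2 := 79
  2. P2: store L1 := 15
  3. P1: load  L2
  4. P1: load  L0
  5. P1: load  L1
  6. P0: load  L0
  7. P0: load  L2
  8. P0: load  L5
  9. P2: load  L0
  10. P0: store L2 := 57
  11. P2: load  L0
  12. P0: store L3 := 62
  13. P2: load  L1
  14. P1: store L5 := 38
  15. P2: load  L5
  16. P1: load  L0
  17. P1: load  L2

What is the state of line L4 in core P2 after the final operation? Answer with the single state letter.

  op1 P0: store L2 := 79 → M/I/I on L2; bus BusRdX; mem=50
  op2 P2: store L1 := 15 → I/I/M on L1; bus BusRdX; mem=80
  op3 P1: load  L2 → S/S/I on L2; bus BusRd Flush; mem=79
  op4 P1: load  L0 → I/S/I on L0; bus BusRd; mem=80
  op5 P1: load  L1 → I/S/S on L1; bus BusRd Flush; mem=15
  op6 P0: load  L0 → S/S/I on L0; bus BusRd; mem=80
  op7 P0: load  L2 → S/S/I on L2; bus (none); mem=79
  op8 P0: load  L5 → S/I/I on L5; bus BusRd; mem=60
  op9 P2: load  L0 → S/S/S on L0; bus BusRd; mem=80
  op10 P0: store L2 := 57 → M/I/I on L2; bus BusRdX; mem=79
  op11 P2: load  L0 → S/S/S on L0; bus (none); mem=80
  op12 P0: store L3 := 62 → M/I/I on L3; bus BusRdX; mem=80
  op13 P2: load  L1 → I/S/S on L1; bus (none); mem=15
  op14 P1: store L5 := 38 → I/M/I on L5; bus BusRdX; mem=60
  op15 P2: load  L5 → I/S/S on L5; bus BusRd Flush; mem=38
  op16 P1: load  L0 → S/S/S on L0; bus (none); mem=80
  op17 P1: load  L2 → S/S/I on L2; bus BusRd Flush; mem=57

state = I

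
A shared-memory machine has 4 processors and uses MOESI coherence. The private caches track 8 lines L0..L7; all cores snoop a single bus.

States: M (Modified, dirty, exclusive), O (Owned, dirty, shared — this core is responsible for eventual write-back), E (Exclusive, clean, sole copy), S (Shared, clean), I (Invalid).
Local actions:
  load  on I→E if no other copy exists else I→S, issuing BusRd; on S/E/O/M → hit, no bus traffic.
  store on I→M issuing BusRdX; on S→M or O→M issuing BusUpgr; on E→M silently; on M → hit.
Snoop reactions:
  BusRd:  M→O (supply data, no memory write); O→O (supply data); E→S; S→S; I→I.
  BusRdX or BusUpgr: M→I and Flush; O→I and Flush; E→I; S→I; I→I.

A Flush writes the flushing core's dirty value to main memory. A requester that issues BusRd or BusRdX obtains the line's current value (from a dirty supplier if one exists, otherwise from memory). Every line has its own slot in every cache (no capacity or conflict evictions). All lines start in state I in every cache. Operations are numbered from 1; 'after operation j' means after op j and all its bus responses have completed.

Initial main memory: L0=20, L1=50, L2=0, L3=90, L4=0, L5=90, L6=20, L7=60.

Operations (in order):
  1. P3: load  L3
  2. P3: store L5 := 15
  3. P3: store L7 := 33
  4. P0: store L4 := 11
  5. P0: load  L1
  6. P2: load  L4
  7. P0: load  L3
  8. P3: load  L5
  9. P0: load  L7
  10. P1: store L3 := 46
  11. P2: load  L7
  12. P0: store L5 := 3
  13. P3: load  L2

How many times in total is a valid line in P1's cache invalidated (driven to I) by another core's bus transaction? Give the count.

1. P3: load  L3  bus=[BusRd]  L3: P0=I P1=I P2=I P3=E  mem[L3]=90
2. P3: store L5 := 15  bus=[BusRdX]  L5: P0=I P1=I P2=I P3=M  mem[L5]=90
3. P3: store L7 := 33  bus=[BusRdX]  L7: P0=I P1=I P2=I P3=M  mem[L7]=60
4. P0: store L4 := 11  bus=[BusRdX]  L4: P0=M P1=I P2=I P3=I  mem[L4]=0
5. P0: load  L1  bus=[BusRd]  L1: P0=E P1=I P2=I P3=I  mem[L1]=50
6. P2: load  L4  bus=[BusRd]  L4: P0=O P1=I P2=S P3=I  mem[L4]=0
7. P0: load  L3  bus=[BusRd]  L3: P0=S P1=I P2=I P3=S  mem[L3]=90
8. P3: load  L5  bus=[-]  L5: P0=I P1=I P2=I P3=M  mem[L5]=90
9. P0: load  L7  bus=[BusRd]  L7: P0=S P1=I P2=I P3=O  mem[L7]=60
10. P1: store L3 := 46  bus=[BusRdX]  L3: P0=I P1=M P2=I P3=I  mem[L3]=90
11. P2: load  L7  bus=[BusRd]  L7: P0=S P1=I P2=S P3=O  mem[L7]=60
12. P0: store L5 := 3  bus=[BusRdX,Flush]  L5: P0=M P1=I P2=I P3=I  mem[L5]=15
13. P3: load  L2  bus=[BusRd]  L2: P0=I P1=I P2=I P3=E  mem[L2]=0

invalidations = 0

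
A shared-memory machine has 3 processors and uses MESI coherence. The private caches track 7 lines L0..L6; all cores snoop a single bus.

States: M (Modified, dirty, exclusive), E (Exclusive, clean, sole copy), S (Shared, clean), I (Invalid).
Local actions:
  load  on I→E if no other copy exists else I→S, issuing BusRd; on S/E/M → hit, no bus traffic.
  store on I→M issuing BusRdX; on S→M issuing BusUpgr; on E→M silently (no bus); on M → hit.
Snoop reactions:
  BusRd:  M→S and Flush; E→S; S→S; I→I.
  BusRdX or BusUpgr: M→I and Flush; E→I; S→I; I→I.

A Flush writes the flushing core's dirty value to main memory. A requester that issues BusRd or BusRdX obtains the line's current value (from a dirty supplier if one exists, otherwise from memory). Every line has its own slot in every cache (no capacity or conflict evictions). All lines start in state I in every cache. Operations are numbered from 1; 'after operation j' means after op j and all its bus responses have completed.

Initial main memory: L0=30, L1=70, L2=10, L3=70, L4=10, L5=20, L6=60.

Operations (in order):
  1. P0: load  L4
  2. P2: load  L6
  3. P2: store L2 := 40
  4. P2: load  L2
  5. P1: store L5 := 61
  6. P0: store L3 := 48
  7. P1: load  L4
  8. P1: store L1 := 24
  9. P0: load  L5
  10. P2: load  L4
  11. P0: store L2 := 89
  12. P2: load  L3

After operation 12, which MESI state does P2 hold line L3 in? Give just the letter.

step 1: P0: load  L4  ⟶  EII  (L4)  txn=BusRd  M[L4]=10
step 2: P2: load  L6  ⟶  IIE  (L6)  txn=BusRd  M[L6]=60
step 3: P2: store L2 := 40  ⟶  IIM  (L2)  txn=BusRdX  M[L2]=10
step 4: P2: load  L2  ⟶  IIM  (L2)  txn=∅  M[L2]=10
step 5: P1: store L5 := 61  ⟶  IMI  (L5)  txn=BusRdX  M[L5]=20
step 6: P0: store L3 := 48  ⟶  MII  (L3)  txn=BusRdX  M[L3]=70
step 7: P1: load  L4  ⟶  SSI  (L4)  txn=BusRd  M[L4]=10
step 8: P1: store L1 := 24  ⟶  IMI  (L1)  txn=BusRdX  M[L1]=70
step 9: P0: load  L5  ⟶  SSI  (L5)  txn=BusRd+Flush  M[L5]=61
step 10: P2: load  L4  ⟶  SSS  (L4)  txn=BusRd  M[L4]=10
step 11: P0: store L2 := 89  ⟶  MII  (L2)  txn=BusRdX+Flush  M[L2]=40
step 12: P2: load  L3  ⟶  SIS  (L3)  txn=BusRd+Flush  M[L3]=48

state = S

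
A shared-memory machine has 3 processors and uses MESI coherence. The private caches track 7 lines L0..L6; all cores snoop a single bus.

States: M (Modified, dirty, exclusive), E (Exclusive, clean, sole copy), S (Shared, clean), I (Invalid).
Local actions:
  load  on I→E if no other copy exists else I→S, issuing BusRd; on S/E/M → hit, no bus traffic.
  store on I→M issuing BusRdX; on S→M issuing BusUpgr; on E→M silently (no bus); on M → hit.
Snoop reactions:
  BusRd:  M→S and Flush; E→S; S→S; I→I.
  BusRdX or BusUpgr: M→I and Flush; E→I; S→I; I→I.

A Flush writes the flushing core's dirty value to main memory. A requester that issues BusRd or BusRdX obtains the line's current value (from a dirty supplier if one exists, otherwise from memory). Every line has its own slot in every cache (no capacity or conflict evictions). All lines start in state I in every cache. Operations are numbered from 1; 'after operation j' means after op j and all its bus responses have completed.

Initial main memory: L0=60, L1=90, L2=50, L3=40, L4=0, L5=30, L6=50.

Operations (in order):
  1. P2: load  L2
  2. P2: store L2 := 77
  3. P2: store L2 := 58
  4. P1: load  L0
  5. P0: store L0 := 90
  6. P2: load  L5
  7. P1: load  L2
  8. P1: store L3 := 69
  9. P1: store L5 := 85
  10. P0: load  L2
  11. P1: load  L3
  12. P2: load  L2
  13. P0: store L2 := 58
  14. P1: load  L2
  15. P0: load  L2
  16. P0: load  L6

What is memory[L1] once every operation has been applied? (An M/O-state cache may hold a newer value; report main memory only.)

memory[L1] = 90

step 1: P2: load  L2  ⟶  IIE  (L2)  txn=BusRd  M[L2]=50
step 2: P2: store L2 := 77  ⟶  IIM  (L2)  txn=∅  M[L2]=50
step 3: P2: store L2 := 58  ⟶  IIM  (L2)  txn=∅  M[L2]=50
step 4: P1: load  L0  ⟶  IEI  (L0)  txn=BusRd  M[L0]=60
step 5: P0: store L0 := 90  ⟶  MII  (L0)  txn=BusRdX  M[L0]=60
step 6: P2: load  L5  ⟶  IIE  (L5)  txn=BusRd  M[L5]=30
step 7: P1: load  L2  ⟶  ISS  (L2)  txn=BusRd+Flush  M[L2]=58
step 8: P1: store L3 := 69  ⟶  IMI  (L3)  txn=BusRdX  M[L3]=40
step 9: P1: store L5 := 85  ⟶  IMI  (L5)  txn=BusRdX  M[L5]=30
step 10: P0: load  L2  ⟶  SSS  (L2)  txn=BusRd  M[L2]=58
step 11: P1: load  L3  ⟶  IMI  (L3)  txn=∅  M[L3]=40
step 12: P2: load  L2  ⟶  SSS  (L2)  txn=∅  M[L2]=58
step 13: P0: store L2 := 58  ⟶  MII  (L2)  txn=BusUpgr  M[L2]=58
step 14: P1: load  L2  ⟶  SSI  (L2)  txn=BusRd+Flush  M[L2]=58
step 15: P0: load  L2  ⟶  SSI  (L2)  txn=∅  M[L2]=58
step 16: P0: load  L6  ⟶  EII  (L6)  txn=BusRd  M[L6]=50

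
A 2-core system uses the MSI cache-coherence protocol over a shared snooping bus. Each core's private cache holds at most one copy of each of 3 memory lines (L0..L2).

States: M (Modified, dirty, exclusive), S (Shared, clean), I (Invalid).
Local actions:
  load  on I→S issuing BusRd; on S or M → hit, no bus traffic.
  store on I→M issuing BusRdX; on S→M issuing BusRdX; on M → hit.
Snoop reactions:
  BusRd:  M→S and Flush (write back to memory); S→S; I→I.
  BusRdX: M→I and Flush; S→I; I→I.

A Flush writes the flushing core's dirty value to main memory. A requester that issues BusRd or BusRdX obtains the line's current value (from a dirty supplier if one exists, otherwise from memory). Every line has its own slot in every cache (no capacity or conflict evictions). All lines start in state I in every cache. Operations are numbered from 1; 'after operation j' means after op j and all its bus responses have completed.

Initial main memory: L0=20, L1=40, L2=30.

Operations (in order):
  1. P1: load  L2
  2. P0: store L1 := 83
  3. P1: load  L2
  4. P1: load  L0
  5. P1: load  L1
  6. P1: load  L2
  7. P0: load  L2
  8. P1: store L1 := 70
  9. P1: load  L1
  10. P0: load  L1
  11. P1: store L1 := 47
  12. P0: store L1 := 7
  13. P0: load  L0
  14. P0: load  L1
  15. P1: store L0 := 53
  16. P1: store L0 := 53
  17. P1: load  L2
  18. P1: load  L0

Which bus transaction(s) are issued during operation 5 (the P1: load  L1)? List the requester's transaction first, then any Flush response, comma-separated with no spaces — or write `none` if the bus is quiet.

  op1 P1: load  L2 → I/S on L2; bus BusRd; mem=30
  op2 P0: store L1 := 83 → M/I on L1; bus BusRdX; mem=40
  op3 P1: load  L2 → I/S on L2; bus (none); mem=30
  op4 P1: load  L0 → I/S on L0; bus BusRd; mem=20
  op5 P1: load  L1 → S/S on L1; bus BusRd Flush; mem=83
  op6 P1: load  L2 → I/S on L2; bus (none); mem=30
  op7 P0: load  L2 → S/S on L2; bus BusRd; mem=30
  op8 P1: store L1 := 70 → I/M on L1; bus BusRdX; mem=83
  op9 P1: load  L1 → I/M on L1; bus (none); mem=83
  op10 P0: load  L1 → S/S on L1; bus BusRd Flush; mem=70
  op11 P1: store L1 := 47 → I/M on L1; bus BusRdX; mem=70
  op12 P0: store L1 := 7 → M/I on L1; bus BusRdX Flush; mem=47
  op13 P0: load  L0 → S/S on L0; bus BusRd; mem=20
  op14 P0: load  L1 → M/I on L1; bus (none); mem=47
  op15 P1: store L0 := 53 → I/M on L0; bus BusRdX; mem=20
  op16 P1: store L0 := 53 → I/M on L0; bus (none); mem=20
  op17 P1: load  L2 → S/S on L2; bus (none); mem=30
  op18 P1: load  L0 → I/M on L0; bus (none); mem=20

bus = BusRd,Flush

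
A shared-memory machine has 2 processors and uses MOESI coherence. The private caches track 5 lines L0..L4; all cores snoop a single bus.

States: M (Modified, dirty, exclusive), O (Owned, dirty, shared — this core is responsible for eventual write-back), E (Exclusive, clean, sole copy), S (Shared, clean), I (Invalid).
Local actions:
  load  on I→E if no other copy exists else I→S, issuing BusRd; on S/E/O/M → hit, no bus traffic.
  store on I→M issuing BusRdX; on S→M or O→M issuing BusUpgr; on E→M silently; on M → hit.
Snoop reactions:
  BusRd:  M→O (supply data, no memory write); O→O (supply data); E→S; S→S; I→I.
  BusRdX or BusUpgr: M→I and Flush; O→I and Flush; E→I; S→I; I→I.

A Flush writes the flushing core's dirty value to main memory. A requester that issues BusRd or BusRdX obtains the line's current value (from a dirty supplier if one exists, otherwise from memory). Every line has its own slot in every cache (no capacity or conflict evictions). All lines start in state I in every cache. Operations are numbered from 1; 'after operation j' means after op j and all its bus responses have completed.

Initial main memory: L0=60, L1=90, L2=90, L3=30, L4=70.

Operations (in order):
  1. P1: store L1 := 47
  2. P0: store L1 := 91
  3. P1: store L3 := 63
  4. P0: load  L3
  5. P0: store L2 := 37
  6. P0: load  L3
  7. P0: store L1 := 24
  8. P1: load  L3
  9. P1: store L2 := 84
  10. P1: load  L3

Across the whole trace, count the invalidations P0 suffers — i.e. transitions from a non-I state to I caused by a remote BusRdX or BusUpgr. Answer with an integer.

1. P1: store L1 := 47  bus=[BusRdX]  L1: P0=I P1=M  mem[L1]=90
2. P0: store L1 := 91  bus=[BusRdX,Flush]  L1: P0=M P1=I  mem[L1]=47
3. P1: store L3 := 63  bus=[BusRdX]  L3: P0=I P1=M  mem[L3]=30
4. P0: load  L3  bus=[BusRd]  L3: P0=S P1=O  mem[L3]=30
5. P0: store L2 := 37  bus=[BusRdX]  L2: P0=M P1=I  mem[L2]=90
6. P0: load  L3  bus=[-]  L3: P0=S P1=O  mem[L3]=30
7. P0: store L1 := 24  bus=[-]  L1: P0=M P1=I  mem[L1]=47
8. P1: load  L3  bus=[-]  L3: P0=S P1=O  mem[L3]=30
9. P1: store L2 := 84  bus=[BusRdX,Flush]  L2: P0=I P1=M  mem[L2]=37
10. P1: load  L3  bus=[-]  L3: P0=S P1=O  mem[L3]=30

invalidations = 1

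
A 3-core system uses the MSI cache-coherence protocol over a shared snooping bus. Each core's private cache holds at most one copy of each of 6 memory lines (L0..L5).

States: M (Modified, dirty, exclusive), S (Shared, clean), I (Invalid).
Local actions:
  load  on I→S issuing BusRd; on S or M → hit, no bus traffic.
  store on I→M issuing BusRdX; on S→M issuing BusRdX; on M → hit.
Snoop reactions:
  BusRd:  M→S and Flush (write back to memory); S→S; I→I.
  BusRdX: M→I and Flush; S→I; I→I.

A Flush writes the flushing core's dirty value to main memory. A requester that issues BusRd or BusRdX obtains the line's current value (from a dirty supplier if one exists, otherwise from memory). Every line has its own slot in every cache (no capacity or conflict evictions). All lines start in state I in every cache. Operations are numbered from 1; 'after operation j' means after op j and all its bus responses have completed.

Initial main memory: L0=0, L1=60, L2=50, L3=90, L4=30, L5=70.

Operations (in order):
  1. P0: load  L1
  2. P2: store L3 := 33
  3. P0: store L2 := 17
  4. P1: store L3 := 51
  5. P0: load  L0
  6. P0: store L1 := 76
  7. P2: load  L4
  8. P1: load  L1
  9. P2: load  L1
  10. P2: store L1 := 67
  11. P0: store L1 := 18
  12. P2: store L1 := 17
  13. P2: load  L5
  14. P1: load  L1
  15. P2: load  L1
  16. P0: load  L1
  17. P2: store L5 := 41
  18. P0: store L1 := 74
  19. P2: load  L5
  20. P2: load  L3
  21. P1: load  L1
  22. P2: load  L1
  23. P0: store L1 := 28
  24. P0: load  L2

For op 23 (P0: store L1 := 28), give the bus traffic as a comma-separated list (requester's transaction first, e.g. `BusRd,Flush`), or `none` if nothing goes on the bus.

bus = BusRdX

1. P0: load  L1  bus=[BusRd]  L1: P0=S P1=I P2=I  mem[L1]=60
2. P2: store L3 := 33  bus=[BusRdX]  L3: P0=I P1=I P2=M  mem[L3]=90
3. P0: store L2 := 17  bus=[BusRdX]  L2: P0=M P1=I P2=I  mem[L2]=50
4. P1: store L3 := 51  bus=[BusRdX,Flush]  L3: P0=I P1=M P2=I  mem[L3]=33
5. P0: load  L0  bus=[BusRd]  L0: P0=S P1=I P2=I  mem[L0]=0
6. P0: store L1 := 76  bus=[BusRdX]  L1: P0=M P1=I P2=I  mem[L1]=60
7. P2: load  L4  bus=[BusRd]  L4: P0=I P1=I P2=S  mem[L4]=30
8. P1: load  L1  bus=[BusRd,Flush]  L1: P0=S P1=S P2=I  mem[L1]=76
9. P2: load  L1  bus=[BusRd]  L1: P0=S P1=S P2=S  mem[L1]=76
10. P2: store L1 := 67  bus=[BusRdX]  L1: P0=I P1=I P2=M  mem[L1]=76
11. P0: store L1 := 18  bus=[BusRdX,Flush]  L1: P0=M P1=I P2=I  mem[L1]=67
12. P2: store L1 := 17  bus=[BusRdX,Flush]  L1: P0=I P1=I P2=M  mem[L1]=18
13. P2: load  L5  bus=[BusRd]  L5: P0=I P1=I P2=S  mem[L5]=70
14. P1: load  L1  bus=[BusRd,Flush]  L1: P0=I P1=S P2=S  mem[L1]=17
15. P2: load  L1  bus=[-]  L1: P0=I P1=S P2=S  mem[L1]=17
16. P0: load  L1  bus=[BusRd]  L1: P0=S P1=S P2=S  mem[L1]=17
17. P2: store L5 := 41  bus=[BusRdX]  L5: P0=I P1=I P2=M  mem[L5]=70
18. P0: store L1 := 74  bus=[BusRdX]  L1: P0=M P1=I P2=I  mem[L1]=17
19. P2: load  L5  bus=[-]  L5: P0=I P1=I P2=M  mem[L5]=70
20. P2: load  L3  bus=[BusRd,Flush]  L3: P0=I P1=S P2=S  mem[L3]=51
21. P1: load  L1  bus=[BusRd,Flush]  L1: P0=S P1=S P2=I  mem[L1]=74
22. P2: load  L1  bus=[BusRd]  L1: P0=S P1=S P2=S  mem[L1]=74
23. P0: store L1 := 28  bus=[BusRdX]  L1: P0=M P1=I P2=I  mem[L1]=74
24. P0: load  L2  bus=[-]  L2: P0=M P1=I P2=I  mem[L2]=50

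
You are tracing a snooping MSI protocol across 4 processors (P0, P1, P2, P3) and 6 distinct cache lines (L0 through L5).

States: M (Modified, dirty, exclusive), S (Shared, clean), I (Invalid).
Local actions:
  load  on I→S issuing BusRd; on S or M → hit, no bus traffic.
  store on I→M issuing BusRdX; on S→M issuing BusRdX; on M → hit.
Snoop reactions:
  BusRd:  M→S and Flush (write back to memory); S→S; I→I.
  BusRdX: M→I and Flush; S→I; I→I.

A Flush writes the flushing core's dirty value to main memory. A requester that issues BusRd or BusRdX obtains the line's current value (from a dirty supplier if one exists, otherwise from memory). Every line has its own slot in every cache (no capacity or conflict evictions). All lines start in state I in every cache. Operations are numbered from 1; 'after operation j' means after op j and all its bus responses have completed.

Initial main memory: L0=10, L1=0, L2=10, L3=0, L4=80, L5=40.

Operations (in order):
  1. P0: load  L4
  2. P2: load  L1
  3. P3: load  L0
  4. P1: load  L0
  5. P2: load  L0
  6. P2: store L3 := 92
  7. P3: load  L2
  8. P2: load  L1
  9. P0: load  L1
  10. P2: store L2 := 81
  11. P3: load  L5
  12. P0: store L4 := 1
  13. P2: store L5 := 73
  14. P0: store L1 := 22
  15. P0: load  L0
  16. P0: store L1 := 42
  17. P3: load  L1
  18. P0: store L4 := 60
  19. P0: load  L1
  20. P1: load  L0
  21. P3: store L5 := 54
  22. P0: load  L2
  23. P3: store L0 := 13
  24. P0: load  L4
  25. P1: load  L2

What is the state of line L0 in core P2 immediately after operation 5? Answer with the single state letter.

state = S

step 1: P0: load  L4  ⟶  SIII  (L4)  txn=BusRd  M[L4]=80
step 2: P2: load  L1  ⟶  IISI  (L1)  txn=BusRd  M[L1]=0
step 3: P3: load  L0  ⟶  IIIS  (L0)  txn=BusRd  M[L0]=10
step 4: P1: load  L0  ⟶  ISIS  (L0)  txn=BusRd  M[L0]=10
step 5: P2: load  L0  ⟶  ISSS  (L0)  txn=BusRd  M[L0]=10
step 6: P2: store L3 := 92  ⟶  IIMI  (L3)  txn=BusRdX  M[L3]=0
step 7: P3: load  L2  ⟶  IIIS  (L2)  txn=BusRd  M[L2]=10
step 8: P2: load  L1  ⟶  IISI  (L1)  txn=∅  M[L1]=0
step 9: P0: load  L1  ⟶  SISI  (L1)  txn=BusRd  M[L1]=0
step 10: P2: store L2 := 81  ⟶  IIMI  (L2)  txn=BusRdX  M[L2]=10
step 11: P3: load  L5  ⟶  IIIS  (L5)  txn=BusRd  M[L5]=40
step 12: P0: store L4 := 1  ⟶  MIII  (L4)  txn=BusRdX  M[L4]=80
step 13: P2: store L5 := 73  ⟶  IIMI  (L5)  txn=BusRdX  M[L5]=40
step 14: P0: store L1 := 22  ⟶  MIII  (L1)  txn=BusRdX  M[L1]=0
step 15: P0: load  L0  ⟶  SSSS  (L0)  txn=BusRd  M[L0]=10
step 16: P0: store L1 := 42  ⟶  MIII  (L1)  txn=∅  M[L1]=0
step 17: P3: load  L1  ⟶  SIIS  (L1)  txn=BusRd+Flush  M[L1]=42
step 18: P0: store L4 := 60  ⟶  MIII  (L4)  txn=∅  M[L4]=80
step 19: P0: load  L1  ⟶  SIIS  (L1)  txn=∅  M[L1]=42
step 20: P1: load  L0  ⟶  SSSS  (L0)  txn=∅  M[L0]=10
step 21: P3: store L5 := 54  ⟶  IIIM  (L5)  txn=BusRdX+Flush  M[L5]=73
step 22: P0: load  L2  ⟶  SISI  (L2)  txn=BusRd+Flush  M[L2]=81
step 23: P3: store L0 := 13  ⟶  IIIM  (L0)  txn=BusRdX  M[L0]=10
step 24: P0: load  L4  ⟶  MIII  (L4)  txn=∅  M[L4]=80
step 25: P1: load  L2  ⟶  SSSI  (L2)  txn=BusRd  M[L2]=81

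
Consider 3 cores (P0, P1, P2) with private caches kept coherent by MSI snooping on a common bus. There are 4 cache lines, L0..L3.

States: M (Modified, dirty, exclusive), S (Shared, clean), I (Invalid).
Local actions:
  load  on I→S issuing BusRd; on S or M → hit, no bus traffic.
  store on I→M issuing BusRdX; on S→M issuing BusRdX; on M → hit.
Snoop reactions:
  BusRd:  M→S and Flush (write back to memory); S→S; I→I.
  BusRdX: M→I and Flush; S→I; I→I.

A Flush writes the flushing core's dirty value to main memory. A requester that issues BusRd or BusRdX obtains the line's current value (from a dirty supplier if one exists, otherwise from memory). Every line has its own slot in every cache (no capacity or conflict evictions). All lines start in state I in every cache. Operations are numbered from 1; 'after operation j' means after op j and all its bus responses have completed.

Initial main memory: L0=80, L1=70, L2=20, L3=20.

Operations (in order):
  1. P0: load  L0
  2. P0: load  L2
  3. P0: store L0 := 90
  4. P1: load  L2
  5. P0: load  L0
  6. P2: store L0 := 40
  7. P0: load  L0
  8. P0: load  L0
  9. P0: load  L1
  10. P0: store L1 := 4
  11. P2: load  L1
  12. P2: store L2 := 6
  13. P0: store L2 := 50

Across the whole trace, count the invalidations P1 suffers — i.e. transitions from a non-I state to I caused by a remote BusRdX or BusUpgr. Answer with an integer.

  op1 P0: load  L0 → S/I/I on L0; bus BusRd; mem=80
  op2 P0: load  L2 → S/I/I on L2; bus BusRd; mem=20
  op3 P0: store L0 := 90 → M/I/I on L0; bus BusRdX; mem=80
  op4 P1: load  L2 → S/S/I on L2; bus BusRd; mem=20
  op5 P0: load  L0 → M/I/I on L0; bus (none); mem=80
  op6 P2: store L0 := 40 → I/I/M on L0; bus BusRdX Flush; mem=90
  op7 P0: load  L0 → S/I/S on L0; bus BusRd Flush; mem=40
  op8 P0: load  L0 → S/I/S on L0; bus (none); mem=40
  op9 P0: load  L1 → S/I/I on L1; bus BusRd; mem=70
  op10 P0: store L1 := 4 → M/I/I on L1; bus BusRdX; mem=70
  op11 P2: load  L1 → S/I/S on L1; bus BusRd Flush; mem=4
  op12 P2: store L2 := 6 → I/I/M on L2; bus BusRdX; mem=20
  op13 P0: store L2 := 50 → M/I/I on L2; bus BusRdX Flush; mem=6

invalidations = 1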